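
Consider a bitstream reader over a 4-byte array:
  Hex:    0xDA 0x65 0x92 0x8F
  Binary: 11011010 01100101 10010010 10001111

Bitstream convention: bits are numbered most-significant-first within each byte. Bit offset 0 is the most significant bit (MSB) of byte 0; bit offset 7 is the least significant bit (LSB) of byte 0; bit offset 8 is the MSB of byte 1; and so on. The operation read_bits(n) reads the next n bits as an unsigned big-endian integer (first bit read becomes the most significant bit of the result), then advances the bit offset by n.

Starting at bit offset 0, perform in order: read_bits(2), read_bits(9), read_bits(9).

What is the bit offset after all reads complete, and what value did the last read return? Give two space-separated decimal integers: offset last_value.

Read 1: bits[0:2] width=2 -> value=3 (bin 11); offset now 2 = byte 0 bit 2; 30 bits remain
Read 2: bits[2:11] width=9 -> value=211 (bin 011010011); offset now 11 = byte 1 bit 3; 21 bits remain
Read 3: bits[11:20] width=9 -> value=89 (bin 001011001); offset now 20 = byte 2 bit 4; 12 bits remain

Answer: 20 89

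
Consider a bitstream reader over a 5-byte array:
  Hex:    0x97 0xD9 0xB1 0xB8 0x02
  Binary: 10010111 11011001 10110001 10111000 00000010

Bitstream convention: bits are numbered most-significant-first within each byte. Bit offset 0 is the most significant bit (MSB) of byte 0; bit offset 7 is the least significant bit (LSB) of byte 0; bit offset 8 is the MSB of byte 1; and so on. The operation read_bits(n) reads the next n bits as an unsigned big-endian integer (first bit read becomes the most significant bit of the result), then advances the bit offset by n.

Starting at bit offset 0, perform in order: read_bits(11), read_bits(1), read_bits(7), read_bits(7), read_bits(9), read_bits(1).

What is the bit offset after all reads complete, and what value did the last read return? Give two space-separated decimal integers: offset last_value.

Read 1: bits[0:11] width=11 -> value=1214 (bin 10010111110); offset now 11 = byte 1 bit 3; 29 bits remain
Read 2: bits[11:12] width=1 -> value=1 (bin 1); offset now 12 = byte 1 bit 4; 28 bits remain
Read 3: bits[12:19] width=7 -> value=77 (bin 1001101); offset now 19 = byte 2 bit 3; 21 bits remain
Read 4: bits[19:26] width=7 -> value=70 (bin 1000110); offset now 26 = byte 3 bit 2; 14 bits remain
Read 5: bits[26:35] width=9 -> value=448 (bin 111000000); offset now 35 = byte 4 bit 3; 5 bits remain
Read 6: bits[35:36] width=1 -> value=0 (bin 0); offset now 36 = byte 4 bit 4; 4 bits remain

Answer: 36 0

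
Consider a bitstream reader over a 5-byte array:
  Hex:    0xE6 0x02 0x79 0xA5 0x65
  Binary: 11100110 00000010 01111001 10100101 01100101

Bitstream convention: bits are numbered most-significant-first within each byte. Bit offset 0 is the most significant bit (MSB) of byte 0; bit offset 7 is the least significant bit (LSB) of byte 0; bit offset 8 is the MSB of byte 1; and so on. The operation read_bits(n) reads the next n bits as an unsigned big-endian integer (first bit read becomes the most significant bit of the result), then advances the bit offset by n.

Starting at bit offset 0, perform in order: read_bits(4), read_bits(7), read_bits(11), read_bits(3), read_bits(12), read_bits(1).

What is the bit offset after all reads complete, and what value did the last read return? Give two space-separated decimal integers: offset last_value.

Answer: 38 1

Derivation:
Read 1: bits[0:4] width=4 -> value=14 (bin 1110); offset now 4 = byte 0 bit 4; 36 bits remain
Read 2: bits[4:11] width=7 -> value=48 (bin 0110000); offset now 11 = byte 1 bit 3; 29 bits remain
Read 3: bits[11:22] width=11 -> value=158 (bin 00010011110); offset now 22 = byte 2 bit 6; 18 bits remain
Read 4: bits[22:25] width=3 -> value=3 (bin 011); offset now 25 = byte 3 bit 1; 15 bits remain
Read 5: bits[25:37] width=12 -> value=1196 (bin 010010101100); offset now 37 = byte 4 bit 5; 3 bits remain
Read 6: bits[37:38] width=1 -> value=1 (bin 1); offset now 38 = byte 4 bit 6; 2 bits remain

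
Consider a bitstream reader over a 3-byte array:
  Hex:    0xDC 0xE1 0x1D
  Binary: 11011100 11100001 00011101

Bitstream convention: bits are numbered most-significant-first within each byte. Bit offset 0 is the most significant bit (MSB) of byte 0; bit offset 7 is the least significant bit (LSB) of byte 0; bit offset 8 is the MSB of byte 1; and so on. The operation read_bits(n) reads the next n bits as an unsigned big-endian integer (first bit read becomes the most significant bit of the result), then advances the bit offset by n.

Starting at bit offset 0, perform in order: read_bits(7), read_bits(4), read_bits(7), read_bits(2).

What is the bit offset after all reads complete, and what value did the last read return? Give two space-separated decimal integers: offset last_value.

Read 1: bits[0:7] width=7 -> value=110 (bin 1101110); offset now 7 = byte 0 bit 7; 17 bits remain
Read 2: bits[7:11] width=4 -> value=7 (bin 0111); offset now 11 = byte 1 bit 3; 13 bits remain
Read 3: bits[11:18] width=7 -> value=4 (bin 0000100); offset now 18 = byte 2 bit 2; 6 bits remain
Read 4: bits[18:20] width=2 -> value=1 (bin 01); offset now 20 = byte 2 bit 4; 4 bits remain

Answer: 20 1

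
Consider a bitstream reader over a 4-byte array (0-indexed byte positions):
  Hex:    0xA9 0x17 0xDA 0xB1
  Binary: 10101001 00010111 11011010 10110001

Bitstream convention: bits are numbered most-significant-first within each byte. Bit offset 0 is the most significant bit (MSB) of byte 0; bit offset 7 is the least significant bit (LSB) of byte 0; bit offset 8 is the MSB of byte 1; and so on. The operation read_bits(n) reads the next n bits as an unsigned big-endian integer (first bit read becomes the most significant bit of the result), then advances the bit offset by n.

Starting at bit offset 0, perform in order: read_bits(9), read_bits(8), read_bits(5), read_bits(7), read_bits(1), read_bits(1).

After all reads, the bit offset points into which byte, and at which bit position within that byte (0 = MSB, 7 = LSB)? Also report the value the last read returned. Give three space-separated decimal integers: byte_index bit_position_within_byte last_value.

Answer: 3 7 0

Derivation:
Read 1: bits[0:9] width=9 -> value=338 (bin 101010010); offset now 9 = byte 1 bit 1; 23 bits remain
Read 2: bits[9:17] width=8 -> value=47 (bin 00101111); offset now 17 = byte 2 bit 1; 15 bits remain
Read 3: bits[17:22] width=5 -> value=22 (bin 10110); offset now 22 = byte 2 bit 6; 10 bits remain
Read 4: bits[22:29] width=7 -> value=86 (bin 1010110); offset now 29 = byte 3 bit 5; 3 bits remain
Read 5: bits[29:30] width=1 -> value=0 (bin 0); offset now 30 = byte 3 bit 6; 2 bits remain
Read 6: bits[30:31] width=1 -> value=0 (bin 0); offset now 31 = byte 3 bit 7; 1 bits remain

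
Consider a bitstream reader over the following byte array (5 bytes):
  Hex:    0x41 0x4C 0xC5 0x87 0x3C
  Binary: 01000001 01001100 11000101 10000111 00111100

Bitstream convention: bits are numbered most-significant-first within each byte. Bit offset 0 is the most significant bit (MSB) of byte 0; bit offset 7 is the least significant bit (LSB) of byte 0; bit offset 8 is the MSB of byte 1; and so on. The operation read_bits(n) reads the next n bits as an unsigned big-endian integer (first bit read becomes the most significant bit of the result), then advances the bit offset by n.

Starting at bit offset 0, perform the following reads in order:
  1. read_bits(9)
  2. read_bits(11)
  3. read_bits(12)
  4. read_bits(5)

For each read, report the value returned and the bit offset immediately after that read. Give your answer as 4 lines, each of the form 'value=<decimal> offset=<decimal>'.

Answer: value=130 offset=9
value=1228 offset=20
value=1415 offset=32
value=7 offset=37

Derivation:
Read 1: bits[0:9] width=9 -> value=130 (bin 010000010); offset now 9 = byte 1 bit 1; 31 bits remain
Read 2: bits[9:20] width=11 -> value=1228 (bin 10011001100); offset now 20 = byte 2 bit 4; 20 bits remain
Read 3: bits[20:32] width=12 -> value=1415 (bin 010110000111); offset now 32 = byte 4 bit 0; 8 bits remain
Read 4: bits[32:37] width=5 -> value=7 (bin 00111); offset now 37 = byte 4 bit 5; 3 bits remain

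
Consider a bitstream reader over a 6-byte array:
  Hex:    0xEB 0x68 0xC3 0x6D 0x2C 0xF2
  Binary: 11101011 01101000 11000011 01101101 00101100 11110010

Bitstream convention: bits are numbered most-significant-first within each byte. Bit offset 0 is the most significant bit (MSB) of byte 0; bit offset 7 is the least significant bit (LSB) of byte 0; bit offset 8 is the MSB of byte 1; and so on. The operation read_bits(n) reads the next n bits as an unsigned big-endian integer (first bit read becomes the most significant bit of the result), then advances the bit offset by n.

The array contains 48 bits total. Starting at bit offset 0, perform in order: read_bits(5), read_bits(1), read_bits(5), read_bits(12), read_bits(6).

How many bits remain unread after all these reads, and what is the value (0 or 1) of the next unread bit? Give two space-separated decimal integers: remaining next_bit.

Answer: 19 1

Derivation:
Read 1: bits[0:5] width=5 -> value=29 (bin 11101); offset now 5 = byte 0 bit 5; 43 bits remain
Read 2: bits[5:6] width=1 -> value=0 (bin 0); offset now 6 = byte 0 bit 6; 42 bits remain
Read 3: bits[6:11] width=5 -> value=27 (bin 11011); offset now 11 = byte 1 bit 3; 37 bits remain
Read 4: bits[11:23] width=12 -> value=1121 (bin 010001100001); offset now 23 = byte 2 bit 7; 25 bits remain
Read 5: bits[23:29] width=6 -> value=45 (bin 101101); offset now 29 = byte 3 bit 5; 19 bits remain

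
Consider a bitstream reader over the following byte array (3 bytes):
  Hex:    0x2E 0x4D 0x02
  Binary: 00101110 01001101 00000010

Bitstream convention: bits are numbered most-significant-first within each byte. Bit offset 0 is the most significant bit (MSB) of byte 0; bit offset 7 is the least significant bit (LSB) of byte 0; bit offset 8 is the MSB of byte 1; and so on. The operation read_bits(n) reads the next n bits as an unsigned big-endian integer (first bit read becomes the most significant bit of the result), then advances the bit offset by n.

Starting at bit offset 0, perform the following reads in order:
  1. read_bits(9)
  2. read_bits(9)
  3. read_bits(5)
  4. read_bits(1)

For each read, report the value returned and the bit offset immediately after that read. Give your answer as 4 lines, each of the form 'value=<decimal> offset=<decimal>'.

Read 1: bits[0:9] width=9 -> value=92 (bin 001011100); offset now 9 = byte 1 bit 1; 15 bits remain
Read 2: bits[9:18] width=9 -> value=308 (bin 100110100); offset now 18 = byte 2 bit 2; 6 bits remain
Read 3: bits[18:23] width=5 -> value=1 (bin 00001); offset now 23 = byte 2 bit 7; 1 bits remain
Read 4: bits[23:24] width=1 -> value=0 (bin 0); offset now 24 = byte 3 bit 0; 0 bits remain

Answer: value=92 offset=9
value=308 offset=18
value=1 offset=23
value=0 offset=24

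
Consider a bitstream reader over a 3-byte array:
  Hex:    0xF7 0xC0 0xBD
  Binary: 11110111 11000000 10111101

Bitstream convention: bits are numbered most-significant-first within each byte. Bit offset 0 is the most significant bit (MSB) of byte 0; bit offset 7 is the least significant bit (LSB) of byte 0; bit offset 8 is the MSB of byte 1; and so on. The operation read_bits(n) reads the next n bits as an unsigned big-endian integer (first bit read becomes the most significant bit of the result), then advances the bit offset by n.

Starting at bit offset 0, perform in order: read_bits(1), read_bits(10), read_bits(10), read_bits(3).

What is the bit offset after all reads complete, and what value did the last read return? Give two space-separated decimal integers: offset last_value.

Read 1: bits[0:1] width=1 -> value=1 (bin 1); offset now 1 = byte 0 bit 1; 23 bits remain
Read 2: bits[1:11] width=10 -> value=958 (bin 1110111110); offset now 11 = byte 1 bit 3; 13 bits remain
Read 3: bits[11:21] width=10 -> value=23 (bin 0000010111); offset now 21 = byte 2 bit 5; 3 bits remain
Read 4: bits[21:24] width=3 -> value=5 (bin 101); offset now 24 = byte 3 bit 0; 0 bits remain

Answer: 24 5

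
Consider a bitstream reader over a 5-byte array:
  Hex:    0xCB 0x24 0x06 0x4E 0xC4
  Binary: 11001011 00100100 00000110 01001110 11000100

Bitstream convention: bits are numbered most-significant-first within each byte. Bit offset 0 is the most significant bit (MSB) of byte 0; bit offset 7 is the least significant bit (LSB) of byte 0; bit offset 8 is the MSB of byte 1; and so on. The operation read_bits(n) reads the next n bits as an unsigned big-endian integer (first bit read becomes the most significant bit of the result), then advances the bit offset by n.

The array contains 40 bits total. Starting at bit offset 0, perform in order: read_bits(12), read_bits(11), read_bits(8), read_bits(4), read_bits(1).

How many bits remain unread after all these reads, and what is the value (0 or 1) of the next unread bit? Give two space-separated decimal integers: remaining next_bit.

Answer: 4 0

Derivation:
Read 1: bits[0:12] width=12 -> value=3250 (bin 110010110010); offset now 12 = byte 1 bit 4; 28 bits remain
Read 2: bits[12:23] width=11 -> value=515 (bin 01000000011); offset now 23 = byte 2 bit 7; 17 bits remain
Read 3: bits[23:31] width=8 -> value=39 (bin 00100111); offset now 31 = byte 3 bit 7; 9 bits remain
Read 4: bits[31:35] width=4 -> value=6 (bin 0110); offset now 35 = byte 4 bit 3; 5 bits remain
Read 5: bits[35:36] width=1 -> value=0 (bin 0); offset now 36 = byte 4 bit 4; 4 bits remain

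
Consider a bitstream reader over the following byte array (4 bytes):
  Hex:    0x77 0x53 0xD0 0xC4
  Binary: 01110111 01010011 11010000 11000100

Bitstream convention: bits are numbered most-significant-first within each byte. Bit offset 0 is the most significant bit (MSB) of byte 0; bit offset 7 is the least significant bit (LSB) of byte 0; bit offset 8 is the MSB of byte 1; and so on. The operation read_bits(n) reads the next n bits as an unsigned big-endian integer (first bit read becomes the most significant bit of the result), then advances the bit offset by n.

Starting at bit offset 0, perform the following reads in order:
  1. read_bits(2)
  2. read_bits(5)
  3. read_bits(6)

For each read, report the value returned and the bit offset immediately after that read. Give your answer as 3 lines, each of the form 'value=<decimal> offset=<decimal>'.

Read 1: bits[0:2] width=2 -> value=1 (bin 01); offset now 2 = byte 0 bit 2; 30 bits remain
Read 2: bits[2:7] width=5 -> value=27 (bin 11011); offset now 7 = byte 0 bit 7; 25 bits remain
Read 3: bits[7:13] width=6 -> value=42 (bin 101010); offset now 13 = byte 1 bit 5; 19 bits remain

Answer: value=1 offset=2
value=27 offset=7
value=42 offset=13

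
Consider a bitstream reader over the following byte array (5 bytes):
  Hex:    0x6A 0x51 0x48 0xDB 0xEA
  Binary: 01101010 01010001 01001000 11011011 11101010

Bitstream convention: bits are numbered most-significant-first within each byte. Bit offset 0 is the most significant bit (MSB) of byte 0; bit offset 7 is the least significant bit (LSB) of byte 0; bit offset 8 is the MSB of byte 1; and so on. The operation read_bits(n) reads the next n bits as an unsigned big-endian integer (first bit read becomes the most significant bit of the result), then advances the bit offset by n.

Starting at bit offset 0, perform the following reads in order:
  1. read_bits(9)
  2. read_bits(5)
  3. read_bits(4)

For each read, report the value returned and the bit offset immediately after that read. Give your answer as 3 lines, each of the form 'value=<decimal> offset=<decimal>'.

Answer: value=212 offset=9
value=20 offset=14
value=5 offset=18

Derivation:
Read 1: bits[0:9] width=9 -> value=212 (bin 011010100); offset now 9 = byte 1 bit 1; 31 bits remain
Read 2: bits[9:14] width=5 -> value=20 (bin 10100); offset now 14 = byte 1 bit 6; 26 bits remain
Read 3: bits[14:18] width=4 -> value=5 (bin 0101); offset now 18 = byte 2 bit 2; 22 bits remain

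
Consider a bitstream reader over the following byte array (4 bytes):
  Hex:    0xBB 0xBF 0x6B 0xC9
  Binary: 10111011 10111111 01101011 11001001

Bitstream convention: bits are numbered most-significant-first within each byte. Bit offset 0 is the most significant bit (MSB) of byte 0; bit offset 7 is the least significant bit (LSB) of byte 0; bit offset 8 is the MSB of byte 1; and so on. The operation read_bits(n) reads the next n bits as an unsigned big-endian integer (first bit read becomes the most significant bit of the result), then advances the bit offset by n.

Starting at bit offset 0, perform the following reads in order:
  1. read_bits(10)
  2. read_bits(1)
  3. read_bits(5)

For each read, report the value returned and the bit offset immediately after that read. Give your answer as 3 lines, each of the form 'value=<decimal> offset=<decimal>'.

Answer: value=750 offset=10
value=1 offset=11
value=31 offset=16

Derivation:
Read 1: bits[0:10] width=10 -> value=750 (bin 1011101110); offset now 10 = byte 1 bit 2; 22 bits remain
Read 2: bits[10:11] width=1 -> value=1 (bin 1); offset now 11 = byte 1 bit 3; 21 bits remain
Read 3: bits[11:16] width=5 -> value=31 (bin 11111); offset now 16 = byte 2 bit 0; 16 bits remain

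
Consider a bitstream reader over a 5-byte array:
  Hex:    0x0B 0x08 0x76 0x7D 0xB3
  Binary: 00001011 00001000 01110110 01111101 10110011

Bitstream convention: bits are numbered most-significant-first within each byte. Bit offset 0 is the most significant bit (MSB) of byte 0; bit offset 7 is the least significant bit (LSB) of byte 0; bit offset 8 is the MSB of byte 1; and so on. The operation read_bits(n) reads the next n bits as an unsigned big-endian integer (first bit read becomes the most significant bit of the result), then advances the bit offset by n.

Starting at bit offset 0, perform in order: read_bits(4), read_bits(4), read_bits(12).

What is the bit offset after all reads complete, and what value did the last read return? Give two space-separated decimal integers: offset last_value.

Read 1: bits[0:4] width=4 -> value=0 (bin 0000); offset now 4 = byte 0 bit 4; 36 bits remain
Read 2: bits[4:8] width=4 -> value=11 (bin 1011); offset now 8 = byte 1 bit 0; 32 bits remain
Read 3: bits[8:20] width=12 -> value=135 (bin 000010000111); offset now 20 = byte 2 bit 4; 20 bits remain

Answer: 20 135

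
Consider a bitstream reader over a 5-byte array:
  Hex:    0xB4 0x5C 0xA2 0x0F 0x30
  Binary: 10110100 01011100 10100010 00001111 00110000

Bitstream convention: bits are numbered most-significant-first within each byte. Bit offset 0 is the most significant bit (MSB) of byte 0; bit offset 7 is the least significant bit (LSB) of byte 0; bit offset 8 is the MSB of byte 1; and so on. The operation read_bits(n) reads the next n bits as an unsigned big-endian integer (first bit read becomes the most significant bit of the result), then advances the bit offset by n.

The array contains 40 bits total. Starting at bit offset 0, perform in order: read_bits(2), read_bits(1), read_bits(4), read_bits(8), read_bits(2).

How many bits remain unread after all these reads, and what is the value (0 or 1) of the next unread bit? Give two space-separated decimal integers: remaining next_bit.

Read 1: bits[0:2] width=2 -> value=2 (bin 10); offset now 2 = byte 0 bit 2; 38 bits remain
Read 2: bits[2:3] width=1 -> value=1 (bin 1); offset now 3 = byte 0 bit 3; 37 bits remain
Read 3: bits[3:7] width=4 -> value=10 (bin 1010); offset now 7 = byte 0 bit 7; 33 bits remain
Read 4: bits[7:15] width=8 -> value=46 (bin 00101110); offset now 15 = byte 1 bit 7; 25 bits remain
Read 5: bits[15:17] width=2 -> value=1 (bin 01); offset now 17 = byte 2 bit 1; 23 bits remain

Answer: 23 0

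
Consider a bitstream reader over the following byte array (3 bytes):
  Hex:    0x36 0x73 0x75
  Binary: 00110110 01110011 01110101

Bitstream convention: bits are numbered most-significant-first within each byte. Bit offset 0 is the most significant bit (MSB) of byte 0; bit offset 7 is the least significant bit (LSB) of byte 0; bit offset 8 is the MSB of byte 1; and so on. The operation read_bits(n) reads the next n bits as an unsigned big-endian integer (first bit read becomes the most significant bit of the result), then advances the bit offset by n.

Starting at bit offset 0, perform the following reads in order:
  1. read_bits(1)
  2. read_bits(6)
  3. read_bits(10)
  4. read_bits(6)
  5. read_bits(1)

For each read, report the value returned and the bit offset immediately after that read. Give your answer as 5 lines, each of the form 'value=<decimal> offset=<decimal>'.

Read 1: bits[0:1] width=1 -> value=0 (bin 0); offset now 1 = byte 0 bit 1; 23 bits remain
Read 2: bits[1:7] width=6 -> value=27 (bin 011011); offset now 7 = byte 0 bit 7; 17 bits remain
Read 3: bits[7:17] width=10 -> value=230 (bin 0011100110); offset now 17 = byte 2 bit 1; 7 bits remain
Read 4: bits[17:23] width=6 -> value=58 (bin 111010); offset now 23 = byte 2 bit 7; 1 bits remain
Read 5: bits[23:24] width=1 -> value=1 (bin 1); offset now 24 = byte 3 bit 0; 0 bits remain

Answer: value=0 offset=1
value=27 offset=7
value=230 offset=17
value=58 offset=23
value=1 offset=24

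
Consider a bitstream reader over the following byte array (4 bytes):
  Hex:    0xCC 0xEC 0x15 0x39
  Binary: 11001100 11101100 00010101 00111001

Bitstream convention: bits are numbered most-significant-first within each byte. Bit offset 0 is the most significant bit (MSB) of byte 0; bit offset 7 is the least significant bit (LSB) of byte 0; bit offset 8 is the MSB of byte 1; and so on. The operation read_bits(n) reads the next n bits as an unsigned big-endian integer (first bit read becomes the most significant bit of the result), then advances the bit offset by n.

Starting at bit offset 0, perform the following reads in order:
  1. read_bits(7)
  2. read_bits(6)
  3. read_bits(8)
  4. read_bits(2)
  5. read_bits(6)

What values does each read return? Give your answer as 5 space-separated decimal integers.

Read 1: bits[0:7] width=7 -> value=102 (bin 1100110); offset now 7 = byte 0 bit 7; 25 bits remain
Read 2: bits[7:13] width=6 -> value=29 (bin 011101); offset now 13 = byte 1 bit 5; 19 bits remain
Read 3: bits[13:21] width=8 -> value=130 (bin 10000010); offset now 21 = byte 2 bit 5; 11 bits remain
Read 4: bits[21:23] width=2 -> value=2 (bin 10); offset now 23 = byte 2 bit 7; 9 bits remain
Read 5: bits[23:29] width=6 -> value=39 (bin 100111); offset now 29 = byte 3 bit 5; 3 bits remain

Answer: 102 29 130 2 39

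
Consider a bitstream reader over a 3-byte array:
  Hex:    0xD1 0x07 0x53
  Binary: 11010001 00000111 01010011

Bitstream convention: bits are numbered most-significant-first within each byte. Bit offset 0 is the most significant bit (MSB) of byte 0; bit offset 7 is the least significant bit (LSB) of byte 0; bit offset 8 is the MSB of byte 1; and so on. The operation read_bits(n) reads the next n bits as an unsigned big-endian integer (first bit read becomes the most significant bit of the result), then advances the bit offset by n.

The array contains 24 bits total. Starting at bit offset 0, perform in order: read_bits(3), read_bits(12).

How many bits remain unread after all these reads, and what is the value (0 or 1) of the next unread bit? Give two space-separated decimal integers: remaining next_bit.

Answer: 9 1

Derivation:
Read 1: bits[0:3] width=3 -> value=6 (bin 110); offset now 3 = byte 0 bit 3; 21 bits remain
Read 2: bits[3:15] width=12 -> value=2179 (bin 100010000011); offset now 15 = byte 1 bit 7; 9 bits remain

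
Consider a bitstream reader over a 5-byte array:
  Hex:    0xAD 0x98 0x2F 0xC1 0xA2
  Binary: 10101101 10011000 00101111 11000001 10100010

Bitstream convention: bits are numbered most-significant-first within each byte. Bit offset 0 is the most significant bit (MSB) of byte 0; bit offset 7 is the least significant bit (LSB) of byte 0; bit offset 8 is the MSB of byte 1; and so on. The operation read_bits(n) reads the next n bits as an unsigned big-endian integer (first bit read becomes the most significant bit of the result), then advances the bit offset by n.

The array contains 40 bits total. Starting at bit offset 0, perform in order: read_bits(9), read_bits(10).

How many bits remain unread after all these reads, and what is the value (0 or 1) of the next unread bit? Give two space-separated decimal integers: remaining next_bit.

Answer: 21 0

Derivation:
Read 1: bits[0:9] width=9 -> value=347 (bin 101011011); offset now 9 = byte 1 bit 1; 31 bits remain
Read 2: bits[9:19] width=10 -> value=193 (bin 0011000001); offset now 19 = byte 2 bit 3; 21 bits remain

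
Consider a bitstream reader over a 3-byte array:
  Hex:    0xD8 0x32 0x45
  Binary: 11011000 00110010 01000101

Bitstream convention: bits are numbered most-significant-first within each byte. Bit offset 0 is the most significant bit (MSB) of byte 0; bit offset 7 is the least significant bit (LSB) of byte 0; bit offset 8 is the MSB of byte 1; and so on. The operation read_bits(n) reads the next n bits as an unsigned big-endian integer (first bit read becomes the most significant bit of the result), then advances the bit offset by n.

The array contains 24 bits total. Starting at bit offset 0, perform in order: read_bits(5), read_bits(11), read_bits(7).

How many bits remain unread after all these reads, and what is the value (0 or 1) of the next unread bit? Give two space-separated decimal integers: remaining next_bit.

Answer: 1 1

Derivation:
Read 1: bits[0:5] width=5 -> value=27 (bin 11011); offset now 5 = byte 0 bit 5; 19 bits remain
Read 2: bits[5:16] width=11 -> value=50 (bin 00000110010); offset now 16 = byte 2 bit 0; 8 bits remain
Read 3: bits[16:23] width=7 -> value=34 (bin 0100010); offset now 23 = byte 2 bit 7; 1 bits remain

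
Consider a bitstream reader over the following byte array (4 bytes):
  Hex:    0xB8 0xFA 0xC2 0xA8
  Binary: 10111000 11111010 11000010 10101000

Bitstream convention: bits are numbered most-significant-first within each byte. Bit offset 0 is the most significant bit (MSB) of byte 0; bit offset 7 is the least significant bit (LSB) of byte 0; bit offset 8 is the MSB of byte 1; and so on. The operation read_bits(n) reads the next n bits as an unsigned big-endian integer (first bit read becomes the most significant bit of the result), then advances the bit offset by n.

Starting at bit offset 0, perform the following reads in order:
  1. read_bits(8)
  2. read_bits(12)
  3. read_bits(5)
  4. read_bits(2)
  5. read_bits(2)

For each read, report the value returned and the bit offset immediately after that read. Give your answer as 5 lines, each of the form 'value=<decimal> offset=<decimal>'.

Read 1: bits[0:8] width=8 -> value=184 (bin 10111000); offset now 8 = byte 1 bit 0; 24 bits remain
Read 2: bits[8:20] width=12 -> value=4012 (bin 111110101100); offset now 20 = byte 2 bit 4; 12 bits remain
Read 3: bits[20:25] width=5 -> value=5 (bin 00101); offset now 25 = byte 3 bit 1; 7 bits remain
Read 4: bits[25:27] width=2 -> value=1 (bin 01); offset now 27 = byte 3 bit 3; 5 bits remain
Read 5: bits[27:29] width=2 -> value=1 (bin 01); offset now 29 = byte 3 bit 5; 3 bits remain

Answer: value=184 offset=8
value=4012 offset=20
value=5 offset=25
value=1 offset=27
value=1 offset=29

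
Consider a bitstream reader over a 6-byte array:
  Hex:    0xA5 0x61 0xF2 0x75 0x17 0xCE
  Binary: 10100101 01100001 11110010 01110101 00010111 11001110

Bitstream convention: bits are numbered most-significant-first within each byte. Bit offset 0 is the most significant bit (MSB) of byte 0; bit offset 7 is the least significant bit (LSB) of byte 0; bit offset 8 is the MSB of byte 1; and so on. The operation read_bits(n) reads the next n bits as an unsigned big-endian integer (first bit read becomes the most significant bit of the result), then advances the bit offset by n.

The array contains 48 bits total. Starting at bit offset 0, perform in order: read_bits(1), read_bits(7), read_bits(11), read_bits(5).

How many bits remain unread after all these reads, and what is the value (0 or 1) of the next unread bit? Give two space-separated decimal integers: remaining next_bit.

Read 1: bits[0:1] width=1 -> value=1 (bin 1); offset now 1 = byte 0 bit 1; 47 bits remain
Read 2: bits[1:8] width=7 -> value=37 (bin 0100101); offset now 8 = byte 1 bit 0; 40 bits remain
Read 3: bits[8:19] width=11 -> value=783 (bin 01100001111); offset now 19 = byte 2 bit 3; 29 bits remain
Read 4: bits[19:24] width=5 -> value=18 (bin 10010); offset now 24 = byte 3 bit 0; 24 bits remain

Answer: 24 0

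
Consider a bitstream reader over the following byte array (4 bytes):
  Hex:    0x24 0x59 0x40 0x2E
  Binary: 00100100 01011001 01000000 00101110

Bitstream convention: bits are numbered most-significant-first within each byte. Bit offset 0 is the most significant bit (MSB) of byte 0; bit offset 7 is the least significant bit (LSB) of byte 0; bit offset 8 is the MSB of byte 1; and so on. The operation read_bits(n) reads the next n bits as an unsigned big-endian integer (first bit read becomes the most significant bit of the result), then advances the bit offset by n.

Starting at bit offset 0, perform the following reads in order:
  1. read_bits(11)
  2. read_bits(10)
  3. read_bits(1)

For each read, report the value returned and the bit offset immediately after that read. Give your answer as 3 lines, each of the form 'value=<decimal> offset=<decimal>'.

Read 1: bits[0:11] width=11 -> value=290 (bin 00100100010); offset now 11 = byte 1 bit 3; 21 bits remain
Read 2: bits[11:21] width=10 -> value=808 (bin 1100101000); offset now 21 = byte 2 bit 5; 11 bits remain
Read 3: bits[21:22] width=1 -> value=0 (bin 0); offset now 22 = byte 2 bit 6; 10 bits remain

Answer: value=290 offset=11
value=808 offset=21
value=0 offset=22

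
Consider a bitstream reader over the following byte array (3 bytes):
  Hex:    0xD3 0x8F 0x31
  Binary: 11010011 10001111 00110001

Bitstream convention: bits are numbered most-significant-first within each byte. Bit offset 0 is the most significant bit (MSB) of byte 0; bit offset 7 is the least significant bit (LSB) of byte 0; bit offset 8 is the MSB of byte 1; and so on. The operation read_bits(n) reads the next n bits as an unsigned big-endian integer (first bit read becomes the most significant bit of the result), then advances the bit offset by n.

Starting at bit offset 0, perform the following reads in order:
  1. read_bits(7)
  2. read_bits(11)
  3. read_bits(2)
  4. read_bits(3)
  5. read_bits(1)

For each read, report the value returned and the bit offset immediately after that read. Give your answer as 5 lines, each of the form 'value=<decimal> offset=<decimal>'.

Read 1: bits[0:7] width=7 -> value=105 (bin 1101001); offset now 7 = byte 0 bit 7; 17 bits remain
Read 2: bits[7:18] width=11 -> value=1596 (bin 11000111100); offset now 18 = byte 2 bit 2; 6 bits remain
Read 3: bits[18:20] width=2 -> value=3 (bin 11); offset now 20 = byte 2 bit 4; 4 bits remain
Read 4: bits[20:23] width=3 -> value=0 (bin 000); offset now 23 = byte 2 bit 7; 1 bits remain
Read 5: bits[23:24] width=1 -> value=1 (bin 1); offset now 24 = byte 3 bit 0; 0 bits remain

Answer: value=105 offset=7
value=1596 offset=18
value=3 offset=20
value=0 offset=23
value=1 offset=24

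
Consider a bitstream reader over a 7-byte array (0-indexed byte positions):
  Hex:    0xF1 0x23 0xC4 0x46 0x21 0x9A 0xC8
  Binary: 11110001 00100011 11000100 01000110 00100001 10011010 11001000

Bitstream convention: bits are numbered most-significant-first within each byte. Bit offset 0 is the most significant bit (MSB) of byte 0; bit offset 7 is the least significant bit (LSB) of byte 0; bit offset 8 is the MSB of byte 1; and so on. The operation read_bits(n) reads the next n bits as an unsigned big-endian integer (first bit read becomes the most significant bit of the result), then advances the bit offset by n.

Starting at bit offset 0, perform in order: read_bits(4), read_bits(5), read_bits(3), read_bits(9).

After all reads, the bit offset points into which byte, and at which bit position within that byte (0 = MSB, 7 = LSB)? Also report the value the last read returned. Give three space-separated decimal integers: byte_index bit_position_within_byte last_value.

Read 1: bits[0:4] width=4 -> value=15 (bin 1111); offset now 4 = byte 0 bit 4; 52 bits remain
Read 2: bits[4:9] width=5 -> value=2 (bin 00010); offset now 9 = byte 1 bit 1; 47 bits remain
Read 3: bits[9:12] width=3 -> value=2 (bin 010); offset now 12 = byte 1 bit 4; 44 bits remain
Read 4: bits[12:21] width=9 -> value=120 (bin 001111000); offset now 21 = byte 2 bit 5; 35 bits remain

Answer: 2 5 120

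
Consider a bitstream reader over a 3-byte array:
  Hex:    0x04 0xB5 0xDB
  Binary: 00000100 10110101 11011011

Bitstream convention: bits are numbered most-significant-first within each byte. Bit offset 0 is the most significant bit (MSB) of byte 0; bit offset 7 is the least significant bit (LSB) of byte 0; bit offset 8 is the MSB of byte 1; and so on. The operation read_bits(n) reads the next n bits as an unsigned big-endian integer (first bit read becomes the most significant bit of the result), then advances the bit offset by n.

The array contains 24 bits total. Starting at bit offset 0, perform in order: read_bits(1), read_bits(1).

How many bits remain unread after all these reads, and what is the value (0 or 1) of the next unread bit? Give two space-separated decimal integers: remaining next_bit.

Answer: 22 0

Derivation:
Read 1: bits[0:1] width=1 -> value=0 (bin 0); offset now 1 = byte 0 bit 1; 23 bits remain
Read 2: bits[1:2] width=1 -> value=0 (bin 0); offset now 2 = byte 0 bit 2; 22 bits remain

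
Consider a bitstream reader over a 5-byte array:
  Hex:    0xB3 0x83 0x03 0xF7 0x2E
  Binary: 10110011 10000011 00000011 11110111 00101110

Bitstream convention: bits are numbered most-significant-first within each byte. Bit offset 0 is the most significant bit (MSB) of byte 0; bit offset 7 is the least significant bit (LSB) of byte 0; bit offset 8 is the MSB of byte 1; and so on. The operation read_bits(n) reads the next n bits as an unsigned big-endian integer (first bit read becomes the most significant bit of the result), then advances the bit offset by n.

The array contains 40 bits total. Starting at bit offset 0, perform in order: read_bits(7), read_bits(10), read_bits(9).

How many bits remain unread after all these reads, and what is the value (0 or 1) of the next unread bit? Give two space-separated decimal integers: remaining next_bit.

Read 1: bits[0:7] width=7 -> value=89 (bin 1011001); offset now 7 = byte 0 bit 7; 33 bits remain
Read 2: bits[7:17] width=10 -> value=774 (bin 1100000110); offset now 17 = byte 2 bit 1; 23 bits remain
Read 3: bits[17:26] width=9 -> value=15 (bin 000001111); offset now 26 = byte 3 bit 2; 14 bits remain

Answer: 14 1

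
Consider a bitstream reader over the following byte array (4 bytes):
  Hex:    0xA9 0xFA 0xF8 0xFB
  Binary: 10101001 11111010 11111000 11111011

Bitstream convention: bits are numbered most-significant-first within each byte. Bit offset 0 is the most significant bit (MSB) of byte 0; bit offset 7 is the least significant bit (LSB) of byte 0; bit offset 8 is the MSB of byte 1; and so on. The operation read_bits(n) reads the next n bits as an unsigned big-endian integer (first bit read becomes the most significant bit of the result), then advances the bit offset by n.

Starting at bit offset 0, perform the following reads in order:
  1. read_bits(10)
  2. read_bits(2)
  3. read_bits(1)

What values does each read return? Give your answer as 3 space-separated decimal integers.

Read 1: bits[0:10] width=10 -> value=679 (bin 1010100111); offset now 10 = byte 1 bit 2; 22 bits remain
Read 2: bits[10:12] width=2 -> value=3 (bin 11); offset now 12 = byte 1 bit 4; 20 bits remain
Read 3: bits[12:13] width=1 -> value=1 (bin 1); offset now 13 = byte 1 bit 5; 19 bits remain

Answer: 679 3 1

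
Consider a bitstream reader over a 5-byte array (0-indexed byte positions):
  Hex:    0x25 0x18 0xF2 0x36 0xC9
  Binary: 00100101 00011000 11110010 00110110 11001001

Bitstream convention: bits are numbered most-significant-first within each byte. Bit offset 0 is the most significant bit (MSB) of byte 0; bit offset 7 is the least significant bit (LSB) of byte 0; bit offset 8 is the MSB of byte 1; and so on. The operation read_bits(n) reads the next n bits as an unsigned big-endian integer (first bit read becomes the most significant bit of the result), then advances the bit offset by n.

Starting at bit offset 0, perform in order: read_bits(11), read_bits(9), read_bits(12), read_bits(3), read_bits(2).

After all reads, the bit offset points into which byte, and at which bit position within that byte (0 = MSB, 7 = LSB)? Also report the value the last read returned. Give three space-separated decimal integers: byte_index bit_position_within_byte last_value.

Answer: 4 5 1

Derivation:
Read 1: bits[0:11] width=11 -> value=296 (bin 00100101000); offset now 11 = byte 1 bit 3; 29 bits remain
Read 2: bits[11:20] width=9 -> value=399 (bin 110001111); offset now 20 = byte 2 bit 4; 20 bits remain
Read 3: bits[20:32] width=12 -> value=566 (bin 001000110110); offset now 32 = byte 4 bit 0; 8 bits remain
Read 4: bits[32:35] width=3 -> value=6 (bin 110); offset now 35 = byte 4 bit 3; 5 bits remain
Read 5: bits[35:37] width=2 -> value=1 (bin 01); offset now 37 = byte 4 bit 5; 3 bits remain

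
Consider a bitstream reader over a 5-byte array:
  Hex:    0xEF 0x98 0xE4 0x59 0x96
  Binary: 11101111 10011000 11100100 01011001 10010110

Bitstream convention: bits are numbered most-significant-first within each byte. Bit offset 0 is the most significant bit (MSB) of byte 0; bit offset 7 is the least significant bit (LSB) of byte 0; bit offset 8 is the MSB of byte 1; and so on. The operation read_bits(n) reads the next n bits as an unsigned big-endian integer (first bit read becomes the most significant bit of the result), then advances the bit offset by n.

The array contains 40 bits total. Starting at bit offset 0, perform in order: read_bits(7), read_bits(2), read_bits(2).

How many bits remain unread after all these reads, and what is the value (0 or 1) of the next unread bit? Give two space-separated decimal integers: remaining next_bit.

Answer: 29 1

Derivation:
Read 1: bits[0:7] width=7 -> value=119 (bin 1110111); offset now 7 = byte 0 bit 7; 33 bits remain
Read 2: bits[7:9] width=2 -> value=3 (bin 11); offset now 9 = byte 1 bit 1; 31 bits remain
Read 3: bits[9:11] width=2 -> value=0 (bin 00); offset now 11 = byte 1 bit 3; 29 bits remain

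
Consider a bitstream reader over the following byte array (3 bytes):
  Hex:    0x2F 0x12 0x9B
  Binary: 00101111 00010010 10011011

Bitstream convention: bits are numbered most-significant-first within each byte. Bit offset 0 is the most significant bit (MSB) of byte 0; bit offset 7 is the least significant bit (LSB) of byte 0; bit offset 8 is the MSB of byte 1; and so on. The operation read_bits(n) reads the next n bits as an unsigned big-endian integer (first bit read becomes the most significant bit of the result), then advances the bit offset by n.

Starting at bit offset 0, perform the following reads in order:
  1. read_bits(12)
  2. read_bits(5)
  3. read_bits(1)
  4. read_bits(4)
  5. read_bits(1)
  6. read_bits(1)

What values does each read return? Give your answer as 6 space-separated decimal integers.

Read 1: bits[0:12] width=12 -> value=753 (bin 001011110001); offset now 12 = byte 1 bit 4; 12 bits remain
Read 2: bits[12:17] width=5 -> value=5 (bin 00101); offset now 17 = byte 2 bit 1; 7 bits remain
Read 3: bits[17:18] width=1 -> value=0 (bin 0); offset now 18 = byte 2 bit 2; 6 bits remain
Read 4: bits[18:22] width=4 -> value=6 (bin 0110); offset now 22 = byte 2 bit 6; 2 bits remain
Read 5: bits[22:23] width=1 -> value=1 (bin 1); offset now 23 = byte 2 bit 7; 1 bits remain
Read 6: bits[23:24] width=1 -> value=1 (bin 1); offset now 24 = byte 3 bit 0; 0 bits remain

Answer: 753 5 0 6 1 1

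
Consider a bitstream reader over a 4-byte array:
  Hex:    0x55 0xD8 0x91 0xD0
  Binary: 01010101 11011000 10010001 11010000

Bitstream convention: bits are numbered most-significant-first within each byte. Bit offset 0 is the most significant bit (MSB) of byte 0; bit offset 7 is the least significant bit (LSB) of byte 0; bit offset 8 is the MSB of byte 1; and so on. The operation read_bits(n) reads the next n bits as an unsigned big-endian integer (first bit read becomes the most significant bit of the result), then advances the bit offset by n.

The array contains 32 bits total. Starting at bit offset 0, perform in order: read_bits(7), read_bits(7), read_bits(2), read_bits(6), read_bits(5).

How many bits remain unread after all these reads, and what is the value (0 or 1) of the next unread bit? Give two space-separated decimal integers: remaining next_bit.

Answer: 5 1

Derivation:
Read 1: bits[0:7] width=7 -> value=42 (bin 0101010); offset now 7 = byte 0 bit 7; 25 bits remain
Read 2: bits[7:14] width=7 -> value=118 (bin 1110110); offset now 14 = byte 1 bit 6; 18 bits remain
Read 3: bits[14:16] width=2 -> value=0 (bin 00); offset now 16 = byte 2 bit 0; 16 bits remain
Read 4: bits[16:22] width=6 -> value=36 (bin 100100); offset now 22 = byte 2 bit 6; 10 bits remain
Read 5: bits[22:27] width=5 -> value=14 (bin 01110); offset now 27 = byte 3 bit 3; 5 bits remain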